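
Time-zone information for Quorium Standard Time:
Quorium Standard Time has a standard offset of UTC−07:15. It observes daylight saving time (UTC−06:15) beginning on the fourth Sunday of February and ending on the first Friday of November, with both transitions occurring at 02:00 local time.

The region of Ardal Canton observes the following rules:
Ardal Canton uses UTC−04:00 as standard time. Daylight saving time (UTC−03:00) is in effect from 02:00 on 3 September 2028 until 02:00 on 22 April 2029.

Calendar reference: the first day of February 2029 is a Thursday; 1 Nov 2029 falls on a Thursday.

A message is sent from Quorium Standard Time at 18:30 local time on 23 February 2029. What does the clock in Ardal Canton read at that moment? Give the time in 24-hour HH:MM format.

1 February 2029 is a Thursday, so the first Sunday is February 4 and the fourth is February 25.
1 November 2029 is a Thursday, so the first Friday is November 2.
23 February 2029 does not fall between 25 February and 2 November, so daylight saving is not in effect and Quorium Standard Time is at UTC−07:15.
18:30 Quorium Standard Time + 7h15m = 01:45 UTC (rolling into the next day, 24 February 2029).
At the standard offset (UTC−04:00), 01:45 UTC − 4h = 21:45 Ardal Canton standard time (rolling into the previous day, 23 February 2029).
The standard-time date in Ardal Canton, 23 February 2029, lies within the daylight-saving period (3 September 2028 – 22 April 2029), so Ardal Canton is on daylight time, UTC−03:00.
01:45 UTC − 3h = 22:45 Ardal Canton (rolling into the previous day, 23 February 2029).

22:45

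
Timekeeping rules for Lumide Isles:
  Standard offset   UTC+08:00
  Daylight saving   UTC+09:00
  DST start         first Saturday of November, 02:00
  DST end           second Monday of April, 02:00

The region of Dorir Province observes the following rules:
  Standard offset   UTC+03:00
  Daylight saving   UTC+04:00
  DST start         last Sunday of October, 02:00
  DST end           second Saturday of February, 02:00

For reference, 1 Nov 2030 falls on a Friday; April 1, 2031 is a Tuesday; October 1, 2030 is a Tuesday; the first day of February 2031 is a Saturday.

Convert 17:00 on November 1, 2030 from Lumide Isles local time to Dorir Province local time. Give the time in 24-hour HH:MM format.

1 November 2030 is a Friday, so the first Saturday is November 2.
1 April 2031 is a Tuesday, so the first Monday is April 7 and the second is April 14.
November 1, 2030 is outside the daylight-saving period (2 November 2030 – 14 April 2031), so Lumide Isles is on standard time, UTC+08:00.
17:00 Lumide Isles − 8h = 09:00 UTC.
1 October 2030 is a Tuesday, so Sundays fall on 6, 13, 20, 27; the last is October 27.
1 February 2031 is a Saturday, so the first Saturday is February 1 and the second is February 8.
At the standard offset (UTC+03:00), 09:00 UTC + 3h = 12:00 Dorir Province standard time.
The standard-time date in Dorir Province, November 1, 2030, lies within the daylight-saving period (27 October 2030 – 8 February 2031), so Dorir Province is on daylight time, UTC+04:00.
09:00 UTC + 4h = 13:00 Dorir Province.

13:00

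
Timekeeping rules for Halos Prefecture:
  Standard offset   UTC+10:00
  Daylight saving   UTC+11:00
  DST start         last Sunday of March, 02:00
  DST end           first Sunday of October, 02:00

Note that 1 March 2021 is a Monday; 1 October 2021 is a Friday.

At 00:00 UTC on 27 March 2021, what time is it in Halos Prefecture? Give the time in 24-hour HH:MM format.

10:00

1 March 2021 is a Monday, so Sundays fall on 7, 14, 21, 28; the last is March 28.
1 October 2021 is a Friday, so the first Sunday is October 3.
At the standard offset (UTC+10:00), 00:00 UTC + 10h = 10:00 Halos Prefecture standard time.
The standard-time date in Halos Prefecture, 27 March 2021, does not fall between 28 March and 3 October, so daylight saving is not in effect and Halos Prefecture is at UTC+10:00.
00:00 UTC + 10h = 10:00 local.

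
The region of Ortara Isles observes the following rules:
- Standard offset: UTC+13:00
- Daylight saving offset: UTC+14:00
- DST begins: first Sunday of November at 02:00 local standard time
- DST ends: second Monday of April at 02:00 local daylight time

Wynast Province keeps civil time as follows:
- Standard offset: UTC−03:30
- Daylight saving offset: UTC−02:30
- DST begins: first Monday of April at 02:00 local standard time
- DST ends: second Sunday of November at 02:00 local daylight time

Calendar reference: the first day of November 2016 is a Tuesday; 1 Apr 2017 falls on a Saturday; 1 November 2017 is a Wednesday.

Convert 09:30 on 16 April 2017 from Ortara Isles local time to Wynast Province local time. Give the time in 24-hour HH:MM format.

1 November 2016 is a Tuesday, so the first Sunday is November 6.
1 April 2017 is a Saturday, so the first Monday is April 3 and the second is April 10.
16 April 2017 does not fall between 6 November 2016 and 10 April 2017, so daylight saving is not in effect and Ortara Isles is at UTC+13:00.
09:30 Ortara Isles − 13h = 20:30 UTC (rolling into the previous day, 15 April 2017).
1 April 2017 is a Saturday, so the first Monday is April 3.
1 November 2017 is a Wednesday, so the first Sunday is November 5 and the second is November 12.
At the standard offset (UTC−03:30), 20:30 UTC − 3h30m = 17:00 Wynast Province standard time.
The standard-time date in Wynast Province, 15 April 2017, lies within the daylight-saving period (3 April – 12 November), so Wynast Province is on daylight time, UTC−02:30.
20:30 UTC − 2h30m = 18:00 Wynast Province.

18:00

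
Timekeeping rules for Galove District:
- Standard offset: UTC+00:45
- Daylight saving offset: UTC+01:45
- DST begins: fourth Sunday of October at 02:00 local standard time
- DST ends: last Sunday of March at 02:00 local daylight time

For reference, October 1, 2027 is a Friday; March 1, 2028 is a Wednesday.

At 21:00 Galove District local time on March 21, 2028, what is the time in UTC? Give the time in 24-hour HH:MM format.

1 October 2027 is a Friday, so the first Sunday is October 3 and the fourth is October 24.
1 March 2028 is a Wednesday, so Sundays fall on 5, 12, 19, 26; the last is March 26.
March 21, 2028 falls between 24 October 2027 and 26 March 2028, so daylight saving is in effect and Galove District is at UTC+01:45.
21:00 local − 1h45m = 19:15 UTC.

19:15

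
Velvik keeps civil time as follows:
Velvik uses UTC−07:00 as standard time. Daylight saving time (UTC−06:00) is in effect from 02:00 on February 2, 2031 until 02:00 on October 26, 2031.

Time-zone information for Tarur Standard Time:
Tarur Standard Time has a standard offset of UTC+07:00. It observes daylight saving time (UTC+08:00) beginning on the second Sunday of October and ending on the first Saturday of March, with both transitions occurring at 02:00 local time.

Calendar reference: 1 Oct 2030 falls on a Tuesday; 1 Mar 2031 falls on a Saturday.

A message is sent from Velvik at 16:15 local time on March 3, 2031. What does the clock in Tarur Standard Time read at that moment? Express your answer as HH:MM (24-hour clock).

05:15

March 3, 2031 falls between 2 February and 26 October, so daylight saving is in effect and Velvik is at UTC−06:00.
16:15 Velvik + 6h = 22:15 UTC.
1 October 2030 is a Tuesday, so the first Sunday is October 6 and the second is October 13.
1 March 2031 is a Saturday, so the first Saturday is March 1.
At the standard offset (UTC+07:00), 22:15 UTC + 7h = 05:15 Tarur Standard Time standard time (rolling into the next day, 4 March 2031).
The standard-time date in Tarur Standard Time, March 4, 2031, does not fall between 13 October 2030 and 1 March 2031, so daylight saving is not in effect and Tarur Standard Time is at UTC+07:00.
22:15 UTC + 7h = 05:15 Tarur Standard Time (rolling into the next day, 4 March 2031).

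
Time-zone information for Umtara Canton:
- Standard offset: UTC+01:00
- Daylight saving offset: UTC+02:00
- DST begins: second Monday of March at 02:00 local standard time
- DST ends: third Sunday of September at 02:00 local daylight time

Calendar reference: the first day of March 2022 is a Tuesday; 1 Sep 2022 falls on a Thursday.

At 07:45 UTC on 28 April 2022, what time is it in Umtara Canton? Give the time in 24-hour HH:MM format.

09:45

1 March 2022 is a Tuesday, so the first Monday is March 7 and the second is March 14.
1 September 2022 is a Thursday, so the first Sunday is September 4 and the third is September 18.
At the standard offset (UTC+01:00), 07:45 UTC + 1h = 08:45 Umtara Canton standard time.
Daylight saving runs 14 March – 18 September; the standard-time date in Umtara Canton, 28 April 2022, is inside that window, so Umtara Canton is at UTC+02:00.
07:45 UTC + 2h = 09:45 local.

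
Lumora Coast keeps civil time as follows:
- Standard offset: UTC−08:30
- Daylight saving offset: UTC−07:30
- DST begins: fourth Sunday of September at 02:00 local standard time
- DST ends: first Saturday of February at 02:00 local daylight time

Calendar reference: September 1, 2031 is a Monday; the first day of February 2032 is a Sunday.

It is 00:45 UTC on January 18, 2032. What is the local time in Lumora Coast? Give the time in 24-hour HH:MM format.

17:15

1 September 2031 is a Monday, so the first Sunday is September 7 and the fourth is September 28.
1 February 2032 is a Sunday, so the first Saturday is February 7.
At the standard offset (UTC−08:30), 00:45 UTC − 8h30m = 16:15 Lumora Coast standard time (rolling into the previous day, 17 January 2032).
The standard-time date in Lumora Coast, January 17, 2032, falls between 28 September 2031 and 7 February 2032, so daylight saving is in effect and Lumora Coast is at UTC−07:30.
00:45 UTC − 7h30m = 17:15 local (rolling into the previous day, 17 January 2032).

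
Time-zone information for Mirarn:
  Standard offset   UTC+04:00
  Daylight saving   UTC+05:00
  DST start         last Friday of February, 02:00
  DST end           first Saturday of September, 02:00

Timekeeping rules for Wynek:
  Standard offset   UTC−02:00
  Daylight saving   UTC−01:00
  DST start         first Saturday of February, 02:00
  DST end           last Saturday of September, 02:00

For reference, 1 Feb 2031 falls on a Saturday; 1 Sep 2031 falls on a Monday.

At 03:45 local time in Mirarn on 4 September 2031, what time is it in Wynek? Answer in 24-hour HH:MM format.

21:45

1 February 2031 is a Saturday, so Fridays fall on 7, 14, 21, 28; the last is February 28.
1 September 2031 is a Monday, so the first Saturday is September 6.
4 September 2031 falls between 28 February and 6 September, so daylight saving is in effect and Mirarn is at UTC+05:00.
03:45 Mirarn − 5h = 22:45 UTC (rolling into the previous day, 3 September 2031).
1 February 2031 is a Saturday, so the first Saturday is February 1.
1 September 2031 is a Monday, so Saturdays fall on 6, 13, 20, 27; the last is September 27.
At the standard offset (UTC−02:00), 22:45 UTC − 2h = 20:45 Wynek standard time.
Daylight saving runs 1 February – 27 September; the standard-time date in Wynek, 3 September 2031, is inside that window, so Wynek is at UTC−01:00.
22:45 UTC − 1h = 21:45 Wynek.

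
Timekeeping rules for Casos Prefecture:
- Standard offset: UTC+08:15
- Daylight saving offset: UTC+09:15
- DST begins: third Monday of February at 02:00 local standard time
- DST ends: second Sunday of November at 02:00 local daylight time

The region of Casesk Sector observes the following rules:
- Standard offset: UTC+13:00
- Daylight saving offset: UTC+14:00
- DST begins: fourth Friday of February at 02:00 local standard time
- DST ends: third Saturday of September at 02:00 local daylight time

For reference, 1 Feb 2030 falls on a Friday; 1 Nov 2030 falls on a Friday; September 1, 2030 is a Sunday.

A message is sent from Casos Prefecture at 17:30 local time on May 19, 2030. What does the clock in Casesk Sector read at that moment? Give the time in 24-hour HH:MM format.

22:15

1 February 2030 is a Friday, so the first Monday is February 4 and the third is February 18.
1 November 2030 is a Friday, so the first Sunday is November 3 and the second is November 10.
May 19, 2030 falls between 18 February and 10 November, so daylight saving is in effect and Casos Prefecture is at UTC+09:15.
17:30 Casos Prefecture − 9h15m = 08:15 UTC.
1 February 2030 is a Friday, so the first Friday is February 1 and the fourth is February 22.
1 September 2030 is a Sunday, so the first Saturday is September 7 and the third is September 21.
At the standard offset (UTC+13:00), 08:15 UTC + 13h = 21:15 Casesk Sector standard time.
The standard-time date in Casesk Sector, May 19, 2030, lies within the daylight-saving period (22 February – 21 September), so Casesk Sector is on daylight time, UTC+14:00.
08:15 UTC + 14h = 22:15 Casesk Sector.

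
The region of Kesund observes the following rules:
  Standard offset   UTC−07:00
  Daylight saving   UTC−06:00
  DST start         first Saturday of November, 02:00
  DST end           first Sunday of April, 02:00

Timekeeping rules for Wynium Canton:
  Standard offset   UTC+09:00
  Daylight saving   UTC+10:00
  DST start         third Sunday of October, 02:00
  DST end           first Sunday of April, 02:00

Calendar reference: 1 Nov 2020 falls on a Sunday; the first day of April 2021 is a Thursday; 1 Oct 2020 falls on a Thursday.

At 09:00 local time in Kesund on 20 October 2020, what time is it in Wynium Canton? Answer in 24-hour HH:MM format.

02:00

1 November 2020 is a Sunday, so the first Saturday is November 7.
1 April 2021 is a Thursday, so the first Sunday is April 4.
Daylight saving runs 7 November 2020 – 4 April 2021; 20 October 2020 is outside that window, so Kesund is on standard time at UTC−07:00.
09:00 Kesund + 7h = 16:00 UTC.
1 October 2020 is a Thursday, so the first Sunday is October 4 and the third is October 18.
1 April 2021 is a Thursday, so the first Sunday is April 4.
At the standard offset (UTC+09:00), 16:00 UTC + 9h = 01:00 Wynium Canton standard time (rolling into the next day, 21 October 2020).
The standard-time date in Wynium Canton, 21 October 2020, lies within the daylight-saving period (18 October 2020 – 4 April 2021), so Wynium Canton is on daylight time, UTC+10:00.
16:00 UTC + 10h = 02:00 Wynium Canton (rolling into the next day, 21 October 2020).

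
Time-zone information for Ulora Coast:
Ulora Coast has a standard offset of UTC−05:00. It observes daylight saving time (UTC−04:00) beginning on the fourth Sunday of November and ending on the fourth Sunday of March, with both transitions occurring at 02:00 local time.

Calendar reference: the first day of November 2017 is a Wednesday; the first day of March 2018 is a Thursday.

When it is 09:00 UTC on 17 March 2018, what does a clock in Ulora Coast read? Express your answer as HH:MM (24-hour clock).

05:00

1 November 2017 is a Wednesday, so the first Sunday is November 5 and the fourth is November 26.
1 March 2018 is a Thursday, so the first Sunday is March 4 and the fourth is March 25.
At the standard offset (UTC−05:00), 09:00 UTC − 5h = 04:00 Ulora Coast standard time.
The standard-time date in Ulora Coast, 17 March 2018, lies within the daylight-saving period (26 November 2017 – 25 March 2018), so Ulora Coast is on daylight time, UTC−04:00.
09:00 UTC − 4h = 05:00 local.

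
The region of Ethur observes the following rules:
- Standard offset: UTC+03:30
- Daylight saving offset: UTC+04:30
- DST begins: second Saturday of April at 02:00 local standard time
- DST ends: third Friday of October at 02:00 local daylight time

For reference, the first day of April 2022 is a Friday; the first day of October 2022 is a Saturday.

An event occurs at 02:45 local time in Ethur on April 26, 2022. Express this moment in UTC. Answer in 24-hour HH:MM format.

1 April 2022 is a Friday, so the first Saturday is April 2 and the second is April 9.
1 October 2022 is a Saturday, so the first Friday is October 7 and the third is October 21.
Daylight saving runs 9 April – 21 October; April 26, 2022 is inside that window, so Ethur is at UTC+04:30.
02:45 local − 4h30m = 22:15 UTC (rolling into the previous day, 25 April 2022).

22:15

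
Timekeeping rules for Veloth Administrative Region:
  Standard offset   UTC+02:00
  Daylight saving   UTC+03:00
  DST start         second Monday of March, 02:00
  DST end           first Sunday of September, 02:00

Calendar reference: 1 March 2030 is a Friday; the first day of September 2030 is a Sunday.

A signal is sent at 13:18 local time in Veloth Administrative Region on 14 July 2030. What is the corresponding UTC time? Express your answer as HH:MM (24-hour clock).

1 March 2030 is a Friday, so the first Monday is March 4 and the second is March 11.
1 September 2030 is a Sunday, so the first Sunday is September 1.
Daylight saving runs 11 March – 1 September; 14 July 2030 is inside that window, so Veloth Administrative Region is at UTC+03:00.
13:18 local − 3h = 10:18 UTC.

10:18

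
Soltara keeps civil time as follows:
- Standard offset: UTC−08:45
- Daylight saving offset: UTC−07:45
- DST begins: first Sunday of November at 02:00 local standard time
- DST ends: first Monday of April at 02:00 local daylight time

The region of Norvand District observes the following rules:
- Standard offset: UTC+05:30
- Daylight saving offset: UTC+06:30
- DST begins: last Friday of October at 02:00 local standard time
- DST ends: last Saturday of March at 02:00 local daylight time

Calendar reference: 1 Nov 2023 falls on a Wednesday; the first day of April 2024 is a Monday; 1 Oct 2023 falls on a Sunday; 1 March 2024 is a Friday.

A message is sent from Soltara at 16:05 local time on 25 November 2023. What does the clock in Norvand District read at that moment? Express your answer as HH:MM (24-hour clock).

06:20

1 November 2023 is a Wednesday, so the first Sunday is November 5.
1 April 2024 is a Monday, so the first Monday is April 1.
25 November 2023 falls between 5 November 2023 and 1 April 2024, so daylight saving is in effect and Soltara is at UTC−07:45.
16:05 Soltara + 7h45m = 23:50 UTC.
1 October 2023 is a Sunday, so Fridays fall on 6, 13, 20, 27; the last is October 27.
1 March 2024 is a Friday, so Saturdays fall on 2, 9, 16, 23, 30; the last is March 30.
At the standard offset (UTC+05:30), 23:50 UTC + 5h30m = 05:20 Norvand District standard time (rolling into the next day, 26 November 2023).
The standard-time date in Norvand District, 26 November 2023, falls between 27 October 2023 and 30 March 2024, so daylight saving is in effect and Norvand District is at UTC+06:30.
23:50 UTC + 6h30m = 06:20 Norvand District (rolling into the next day, 26 November 2023).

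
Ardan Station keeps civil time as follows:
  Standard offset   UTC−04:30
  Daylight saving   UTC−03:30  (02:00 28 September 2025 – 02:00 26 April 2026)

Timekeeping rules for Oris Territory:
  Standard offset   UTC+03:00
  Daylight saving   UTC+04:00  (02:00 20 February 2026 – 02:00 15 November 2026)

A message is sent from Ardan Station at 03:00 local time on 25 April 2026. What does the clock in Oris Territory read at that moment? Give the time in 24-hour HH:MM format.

Daylight saving runs 28 September 2025 – 26 April 2026; 25 April 2026 is inside that window, so Ardan Station is at UTC−03:30.
03:00 Ardan Station + 3h30m = 06:30 UTC.
At the standard offset (UTC+03:00), 06:30 UTC + 3h = 09:30 Oris Territory standard time.
The standard-time date in Oris Territory, 25 April 2026, lies within the daylight-saving period (20 February – 15 November), so Oris Territory is on daylight time, UTC+04:00.
06:30 UTC + 4h = 10:30 Oris Territory.

10:30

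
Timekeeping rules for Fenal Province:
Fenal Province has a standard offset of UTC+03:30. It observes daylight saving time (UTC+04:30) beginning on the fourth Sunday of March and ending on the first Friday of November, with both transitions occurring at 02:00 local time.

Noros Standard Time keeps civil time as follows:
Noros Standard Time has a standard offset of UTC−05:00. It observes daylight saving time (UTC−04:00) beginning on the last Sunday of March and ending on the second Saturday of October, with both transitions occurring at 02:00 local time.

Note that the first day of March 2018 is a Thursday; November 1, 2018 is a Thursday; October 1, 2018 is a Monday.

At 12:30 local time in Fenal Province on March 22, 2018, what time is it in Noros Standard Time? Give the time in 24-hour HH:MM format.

1 March 2018 is a Thursday, so the first Sunday is March 4 and the fourth is March 25.
1 November 2018 is a Thursday, so the first Friday is November 2.
Daylight saving runs 25 March – 2 November; March 22, 2018 is outside that window, so Fenal Province is on standard time at UTC+03:30.
12:30 Fenal Province − 3h30m = 09:00 UTC.
1 March 2018 is a Thursday, so Sundays fall on 4, 11, 18, 25; the last is March 25.
1 October 2018 is a Monday, so the first Saturday is October 6 and the second is October 13.
At the standard offset (UTC−05:00), 09:00 UTC − 5h = 04:00 Noros Standard Time standard time.
Daylight saving runs 25 March – 13 October; the standard-time date in Noros Standard Time, March 22, 2018, is outside that window, so Noros Standard Time is on standard time at UTC−05:00.
09:00 UTC − 5h = 04:00 Noros Standard Time.

04:00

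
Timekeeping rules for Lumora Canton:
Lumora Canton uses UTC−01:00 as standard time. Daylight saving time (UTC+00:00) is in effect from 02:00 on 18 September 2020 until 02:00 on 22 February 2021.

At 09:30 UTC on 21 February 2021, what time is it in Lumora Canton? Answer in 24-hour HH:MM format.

09:30

At the standard offset (UTC−01:00), 09:30 UTC − 1h = 08:30 Lumora Canton standard time.
Daylight saving runs 18 September 2020 – 22 February 2021; the standard-time date in Lumora Canton, 21 February 2021, is inside that window, so Lumora Canton is at UTC+00:00.
09:30 UTC + 0h = 09:30 local.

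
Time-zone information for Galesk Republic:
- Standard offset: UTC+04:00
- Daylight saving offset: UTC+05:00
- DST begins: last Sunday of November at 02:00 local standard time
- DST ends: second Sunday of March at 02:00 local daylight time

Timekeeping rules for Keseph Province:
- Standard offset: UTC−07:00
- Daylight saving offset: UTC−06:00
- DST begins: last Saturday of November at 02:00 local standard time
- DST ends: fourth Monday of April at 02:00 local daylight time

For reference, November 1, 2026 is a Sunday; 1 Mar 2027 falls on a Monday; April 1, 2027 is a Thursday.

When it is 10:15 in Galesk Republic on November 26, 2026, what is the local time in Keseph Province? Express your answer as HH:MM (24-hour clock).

1 November 2026 is a Sunday, so Sundays fall on 1, 8, 15, 22, 29; the last is November 29.
1 March 2027 is a Monday, so the first Sunday is March 7 and the second is March 14.
November 26, 2026 does not fall between 29 November 2026 and 14 March 2027, so daylight saving is not in effect and Galesk Republic is at UTC+04:00.
10:15 Galesk Republic − 4h = 06:15 UTC.
1 November 2026 is a Sunday, so Saturdays fall on 7, 14, 21, 28; the last is November 28.
1 April 2027 is a Thursday, so the first Monday is April 5 and the fourth is April 26.
At the standard offset (UTC−07:00), 06:15 UTC − 7h = 23:15 Keseph Province standard time (rolling into the previous day, 25 November 2026).
The standard-time date in Keseph Province, November 25, 2026, is outside the daylight-saving period (28 November 2026 – 26 April 2027), so Keseph Province is on standard time, UTC−07:00.
06:15 UTC − 7h = 23:15 Keseph Province (rolling into the previous day, 25 November 2026).

23:15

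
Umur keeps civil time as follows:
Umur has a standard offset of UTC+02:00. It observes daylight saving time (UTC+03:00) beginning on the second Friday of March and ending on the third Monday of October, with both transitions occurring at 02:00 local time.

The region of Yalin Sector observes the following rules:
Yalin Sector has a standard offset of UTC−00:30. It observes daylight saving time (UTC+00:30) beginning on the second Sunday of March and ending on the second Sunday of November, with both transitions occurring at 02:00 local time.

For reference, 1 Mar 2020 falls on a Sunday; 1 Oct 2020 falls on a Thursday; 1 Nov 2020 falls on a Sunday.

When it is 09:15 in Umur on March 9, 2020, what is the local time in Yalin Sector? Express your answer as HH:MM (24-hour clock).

07:45

1 March 2020 is a Sunday, so the first Friday is March 6 and the second is March 13.
1 October 2020 is a Thursday, so the first Monday is October 5 and the third is October 19.
March 9, 2020 does not fall between 13 March and 19 October, so daylight saving is not in effect and Umur is at UTC+02:00.
09:15 Umur − 2h = 07:15 UTC.
1 March 2020 is a Sunday, so the first Sunday is March 1 and the second is March 8.
1 November 2020 is a Sunday, so the first Sunday is November 1 and the second is November 8.
At the standard offset (UTC−00:30), 07:15 UTC − 0h30m = 06:45 Yalin Sector standard time.
The standard-time date in Yalin Sector, March 9, 2020, falls between 8 March and 8 November, so daylight saving is in effect and Yalin Sector is at UTC+00:30.
07:15 UTC + 0h30m = 07:45 Yalin Sector.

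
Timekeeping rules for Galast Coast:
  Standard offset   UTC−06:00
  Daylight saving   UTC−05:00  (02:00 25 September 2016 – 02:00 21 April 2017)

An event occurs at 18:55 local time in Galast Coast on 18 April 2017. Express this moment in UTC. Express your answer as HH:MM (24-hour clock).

Daylight saving runs 25 September 2016 – 21 April 2017; 18 April 2017 is inside that window, so Galast Coast is at UTC−05:00.
18:55 local + 5h = 23:55 UTC.

23:55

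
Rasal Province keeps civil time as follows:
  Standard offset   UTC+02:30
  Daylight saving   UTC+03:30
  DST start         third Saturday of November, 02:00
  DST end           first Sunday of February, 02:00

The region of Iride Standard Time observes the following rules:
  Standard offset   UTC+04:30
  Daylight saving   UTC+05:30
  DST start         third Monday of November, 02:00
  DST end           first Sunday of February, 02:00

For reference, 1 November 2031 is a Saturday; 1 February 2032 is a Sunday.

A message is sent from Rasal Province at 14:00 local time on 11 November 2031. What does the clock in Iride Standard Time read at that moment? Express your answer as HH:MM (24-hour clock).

16:00

1 November 2031 is a Saturday, so the first Saturday is November 1 and the third is November 15.
1 February 2032 is a Sunday, so the first Sunday is February 1.
11 November 2031 does not fall between 15 November 2031 and 1 February 2032, so daylight saving is not in effect and Rasal Province is at UTC+02:30.
14:00 Rasal Province − 2h30m = 11:30 UTC.
1 November 2031 is a Saturday, so the first Monday is November 3 and the third is November 17.
1 February 2032 is a Sunday, so the first Sunday is February 1.
At the standard offset (UTC+04:30), 11:30 UTC + 4h30m = 16:00 Iride Standard Time standard time.
The standard-time date in Iride Standard Time, 11 November 2031, is outside the daylight-saving period (17 November 2031 – 1 February 2032), so Iride Standard Time is on standard time, UTC+04:30.
11:30 UTC + 4h30m = 16:00 Iride Standard Time.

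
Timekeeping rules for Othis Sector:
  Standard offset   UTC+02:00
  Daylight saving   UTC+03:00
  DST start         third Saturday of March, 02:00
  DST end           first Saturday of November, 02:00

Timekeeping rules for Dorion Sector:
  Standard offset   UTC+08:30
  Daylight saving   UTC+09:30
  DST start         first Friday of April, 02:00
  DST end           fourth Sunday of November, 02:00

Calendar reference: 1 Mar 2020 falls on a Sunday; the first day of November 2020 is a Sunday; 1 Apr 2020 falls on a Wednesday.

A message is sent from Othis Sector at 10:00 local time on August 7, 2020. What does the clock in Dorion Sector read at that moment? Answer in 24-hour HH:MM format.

16:30

1 March 2020 is a Sunday, so the first Saturday is March 7 and the third is March 21.
1 November 2020 is a Sunday, so the first Saturday is November 7.
Daylight saving runs 21 March – 7 November; August 7, 2020 is inside that window, so Othis Sector is at UTC+03:00.
10:00 Othis Sector − 3h = 07:00 UTC.
1 April 2020 is a Wednesday, so the first Friday is April 3.
1 November 2020 is a Sunday, so the first Sunday is November 1 and the fourth is November 22.
At the standard offset (UTC+08:30), 07:00 UTC + 8h30m = 15:30 Dorion Sector standard time.
Daylight saving runs 3 April – 22 November; the standard-time date in Dorion Sector, August 7, 2020, is inside that window, so Dorion Sector is at UTC+09:30.
07:00 UTC + 9h30m = 16:30 Dorion Sector.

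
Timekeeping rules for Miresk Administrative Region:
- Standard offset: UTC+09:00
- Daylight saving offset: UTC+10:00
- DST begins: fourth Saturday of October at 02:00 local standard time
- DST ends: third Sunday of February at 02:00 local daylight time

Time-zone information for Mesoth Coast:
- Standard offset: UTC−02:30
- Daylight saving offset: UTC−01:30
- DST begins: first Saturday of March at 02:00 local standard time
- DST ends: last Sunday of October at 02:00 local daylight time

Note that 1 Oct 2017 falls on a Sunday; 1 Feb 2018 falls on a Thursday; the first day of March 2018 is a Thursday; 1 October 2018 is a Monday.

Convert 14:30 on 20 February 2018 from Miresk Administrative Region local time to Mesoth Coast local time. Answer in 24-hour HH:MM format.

1 October 2017 is a Sunday, so the first Saturday is October 7 and the fourth is October 28.
1 February 2018 is a Thursday, so the first Sunday is February 4 and the third is February 18.
20 February 2018 is outside the daylight-saving period (28 October 2017 – 18 February 2018), so Miresk Administrative Region is on standard time, UTC+09:00.
14:30 Miresk Administrative Region − 9h = 05:30 UTC.
1 March 2018 is a Thursday, so the first Saturday is March 3.
1 October 2018 is a Monday, so Sundays fall on 7, 14, 21, 28; the last is October 28.
At the standard offset (UTC−02:30), 05:30 UTC − 2h30m = 03:00 Mesoth Coast standard time.
The standard-time date in Mesoth Coast, 20 February 2018, is outside the daylight-saving period (3 March – 28 October), so Mesoth Coast is on standard time, UTC−02:30.
05:30 UTC − 2h30m = 03:00 Mesoth Coast.

03:00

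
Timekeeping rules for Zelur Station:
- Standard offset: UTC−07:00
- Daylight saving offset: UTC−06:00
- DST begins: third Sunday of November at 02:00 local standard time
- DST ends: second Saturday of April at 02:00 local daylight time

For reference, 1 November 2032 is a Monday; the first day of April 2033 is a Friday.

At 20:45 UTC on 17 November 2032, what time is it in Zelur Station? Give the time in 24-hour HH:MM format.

1 November 2032 is a Monday, so the first Sunday is November 7 and the third is November 21.
1 April 2033 is a Friday, so the first Saturday is April 2 and the second is April 9.
At the standard offset (UTC−07:00), 20:45 UTC − 7h = 13:45 Zelur Station standard time.
The standard-time date in Zelur Station, 17 November 2032, is outside the daylight-saving period (21 November 2032 – 9 April 2033), so Zelur Station is on standard time, UTC−07:00.
20:45 UTC − 7h = 13:45 local.

13:45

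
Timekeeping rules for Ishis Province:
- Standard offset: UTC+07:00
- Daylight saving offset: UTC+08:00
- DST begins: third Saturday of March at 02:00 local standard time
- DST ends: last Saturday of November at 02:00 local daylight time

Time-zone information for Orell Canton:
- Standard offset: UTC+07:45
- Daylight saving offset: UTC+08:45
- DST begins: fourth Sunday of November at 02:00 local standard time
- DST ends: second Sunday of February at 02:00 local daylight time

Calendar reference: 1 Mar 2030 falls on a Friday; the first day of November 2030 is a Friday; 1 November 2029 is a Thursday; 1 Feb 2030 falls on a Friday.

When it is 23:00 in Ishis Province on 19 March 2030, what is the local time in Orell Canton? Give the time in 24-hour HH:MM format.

22:45

1 March 2030 is a Friday, so the first Saturday is March 2 and the third is March 16.
1 November 2030 is a Friday, so Saturdays fall on 2, 9, 16, 23, 30; the last is November 30.
19 March 2030 lies within the daylight-saving period (16 March – 30 November), so Ishis Province is on daylight time, UTC+08:00.
23:00 Ishis Province − 8h = 15:00 UTC.
1 November 2029 is a Thursday, so the first Sunday is November 4 and the fourth is November 25.
1 February 2030 is a Friday, so the first Sunday is February 3 and the second is February 10.
At the standard offset (UTC+07:45), 15:00 UTC + 7h45m = 22:45 Orell Canton standard time.
Daylight saving runs 25 November 2029 – 10 February 2030; the standard-time date in Orell Canton, 19 March 2030, is outside that window, so Orell Canton is on standard time at UTC+07:45.
15:00 UTC + 7h45m = 22:45 Orell Canton.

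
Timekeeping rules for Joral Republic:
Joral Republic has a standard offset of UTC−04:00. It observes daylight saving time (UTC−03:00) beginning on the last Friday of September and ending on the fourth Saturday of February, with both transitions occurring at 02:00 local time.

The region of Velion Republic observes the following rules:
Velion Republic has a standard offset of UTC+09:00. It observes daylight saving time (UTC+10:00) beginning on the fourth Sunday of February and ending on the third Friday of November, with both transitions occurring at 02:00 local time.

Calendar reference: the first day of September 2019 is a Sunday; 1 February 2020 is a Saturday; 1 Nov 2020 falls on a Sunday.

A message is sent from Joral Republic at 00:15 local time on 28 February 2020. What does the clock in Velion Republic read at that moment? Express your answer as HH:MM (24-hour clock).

1 September 2019 is a Sunday, so Fridays fall on 6, 13, 20, 27; the last is September 27.
1 February 2020 is a Saturday, so the first Saturday is February 1 and the fourth is February 22.
Daylight saving runs 27 September 2019 – 22 February 2020; 28 February 2020 is outside that window, so Joral Republic is on standard time at UTC−04:00.
00:15 Joral Republic + 4h = 04:15 UTC.
1 February 2020 is a Saturday, so the first Sunday is February 2 and the fourth is February 23.
1 November 2020 is a Sunday, so the first Friday is November 6 and the third is November 20.
At the standard offset (UTC+09:00), 04:15 UTC + 9h = 13:15 Velion Republic standard time.
Daylight saving runs 23 February – 20 November; the standard-time date in Velion Republic, 28 February 2020, is inside that window, so Velion Republic is at UTC+10:00.
04:15 UTC + 10h = 14:15 Velion Republic.

14:15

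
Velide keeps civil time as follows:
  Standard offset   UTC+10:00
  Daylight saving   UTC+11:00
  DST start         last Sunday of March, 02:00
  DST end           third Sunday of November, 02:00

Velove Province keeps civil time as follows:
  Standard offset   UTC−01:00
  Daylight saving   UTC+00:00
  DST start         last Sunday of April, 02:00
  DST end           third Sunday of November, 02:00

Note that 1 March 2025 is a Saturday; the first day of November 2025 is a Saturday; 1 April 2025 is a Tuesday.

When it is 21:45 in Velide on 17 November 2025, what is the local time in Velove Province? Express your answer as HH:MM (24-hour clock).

10:45

1 March 2025 is a Saturday, so Sundays fall on 2, 9, 16, 23, 30; the last is March 30.
1 November 2025 is a Saturday, so the first Sunday is November 2 and the third is November 16.
17 November 2025 is outside the daylight-saving period (30 March – 16 November), so Velide is on standard time, UTC+10:00.
21:45 Velide − 10h = 11:45 UTC.
1 April 2025 is a Tuesday, so Sundays fall on 6, 13, 20, 27; the last is April 27.
1 November 2025 is a Saturday, so the first Sunday is November 2 and the third is November 16.
At the standard offset (UTC−01:00), 11:45 UTC − 1h = 10:45 Velove Province standard time.
The standard-time date in Velove Province, 17 November 2025, does not fall between 27 April and 16 November, so daylight saving is not in effect and Velove Province is at UTC−01:00.
11:45 UTC − 1h = 10:45 Velove Province.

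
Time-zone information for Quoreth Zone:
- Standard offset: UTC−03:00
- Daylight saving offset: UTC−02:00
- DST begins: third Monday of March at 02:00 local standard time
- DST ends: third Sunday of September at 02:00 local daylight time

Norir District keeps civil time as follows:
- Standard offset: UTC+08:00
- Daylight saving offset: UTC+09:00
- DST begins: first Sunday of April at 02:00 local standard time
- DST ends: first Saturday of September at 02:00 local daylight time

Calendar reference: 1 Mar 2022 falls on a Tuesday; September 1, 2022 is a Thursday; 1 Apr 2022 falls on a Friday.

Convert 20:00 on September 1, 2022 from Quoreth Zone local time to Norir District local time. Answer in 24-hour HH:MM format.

07:00

1 March 2022 is a Tuesday, so the first Monday is March 7 and the third is March 21.
1 September 2022 is a Thursday, so the first Sunday is September 4 and the third is September 18.
September 1, 2022 falls between 21 March and 18 September, so daylight saving is in effect and Quoreth Zone is at UTC−02:00.
20:00 Quoreth Zone + 2h = 22:00 UTC.
1 April 2022 is a Friday, so the first Sunday is April 3.
1 September 2022 is a Thursday, so the first Saturday is September 3.
At the standard offset (UTC+08:00), 22:00 UTC + 8h = 06:00 Norir District standard time (rolling into the next day, 2 September 2022).
The standard-time date in Norir District, September 2, 2022, lies within the daylight-saving period (3 April – 3 September), so Norir District is on daylight time, UTC+09:00.
22:00 UTC + 9h = 07:00 Norir District (rolling into the next day, 2 September 2022).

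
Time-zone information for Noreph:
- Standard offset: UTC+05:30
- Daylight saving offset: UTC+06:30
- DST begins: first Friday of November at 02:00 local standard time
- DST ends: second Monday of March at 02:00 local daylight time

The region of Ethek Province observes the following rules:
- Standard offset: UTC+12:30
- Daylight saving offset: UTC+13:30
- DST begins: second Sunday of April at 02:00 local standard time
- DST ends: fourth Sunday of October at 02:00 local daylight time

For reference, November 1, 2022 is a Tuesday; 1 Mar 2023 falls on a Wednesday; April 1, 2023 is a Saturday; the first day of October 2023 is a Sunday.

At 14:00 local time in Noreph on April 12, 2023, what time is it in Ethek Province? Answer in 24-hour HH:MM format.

1 November 2022 is a Tuesday, so the first Friday is November 4.
1 March 2023 is a Wednesday, so the first Monday is March 6 and the second is March 13.
April 12, 2023 does not fall between 4 November 2022 and 13 March 2023, so daylight saving is not in effect and Noreph is at UTC+05:30.
14:00 Noreph − 5h30m = 08:30 UTC.
1 April 2023 is a Saturday, so the first Sunday is April 2 and the second is April 9.
1 October 2023 is a Sunday, so the first Sunday is October 1 and the fourth is October 22.
At the standard offset (UTC+12:30), 08:30 UTC + 12h30m = 21:00 Ethek Province standard time.
The standard-time date in Ethek Province, April 12, 2023, lies within the daylight-saving period (9 April – 22 October), so Ethek Province is on daylight time, UTC+13:30.
08:30 UTC + 13h30m = 22:00 Ethek Province.

22:00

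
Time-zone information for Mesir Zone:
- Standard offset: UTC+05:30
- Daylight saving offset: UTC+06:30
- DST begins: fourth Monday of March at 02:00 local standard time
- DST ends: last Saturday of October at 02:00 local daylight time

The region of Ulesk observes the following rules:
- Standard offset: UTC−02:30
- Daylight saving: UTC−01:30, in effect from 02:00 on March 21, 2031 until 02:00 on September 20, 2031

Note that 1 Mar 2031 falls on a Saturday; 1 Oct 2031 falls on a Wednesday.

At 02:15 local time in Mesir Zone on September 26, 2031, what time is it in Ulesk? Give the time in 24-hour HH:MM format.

17:15

1 March 2031 is a Saturday, so the first Monday is March 3 and the fourth is March 24.
1 October 2031 is a Wednesday, so Saturdays fall on 4, 11, 18, 25; the last is October 25.
September 26, 2031 lies within the daylight-saving period (24 March – 25 October), so Mesir Zone is on daylight time, UTC+06:30.
02:15 Mesir Zone − 6h30m = 19:45 UTC (rolling into the previous day, 25 September 2031).
At the standard offset (UTC−02:30), 19:45 UTC − 2h30m = 17:15 Ulesk standard time.
The standard-time date in Ulesk, September 25, 2031, does not fall between 21 March and 20 September, so daylight saving is not in effect and Ulesk is at UTC−02:30.
19:45 UTC − 2h30m = 17:15 Ulesk.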